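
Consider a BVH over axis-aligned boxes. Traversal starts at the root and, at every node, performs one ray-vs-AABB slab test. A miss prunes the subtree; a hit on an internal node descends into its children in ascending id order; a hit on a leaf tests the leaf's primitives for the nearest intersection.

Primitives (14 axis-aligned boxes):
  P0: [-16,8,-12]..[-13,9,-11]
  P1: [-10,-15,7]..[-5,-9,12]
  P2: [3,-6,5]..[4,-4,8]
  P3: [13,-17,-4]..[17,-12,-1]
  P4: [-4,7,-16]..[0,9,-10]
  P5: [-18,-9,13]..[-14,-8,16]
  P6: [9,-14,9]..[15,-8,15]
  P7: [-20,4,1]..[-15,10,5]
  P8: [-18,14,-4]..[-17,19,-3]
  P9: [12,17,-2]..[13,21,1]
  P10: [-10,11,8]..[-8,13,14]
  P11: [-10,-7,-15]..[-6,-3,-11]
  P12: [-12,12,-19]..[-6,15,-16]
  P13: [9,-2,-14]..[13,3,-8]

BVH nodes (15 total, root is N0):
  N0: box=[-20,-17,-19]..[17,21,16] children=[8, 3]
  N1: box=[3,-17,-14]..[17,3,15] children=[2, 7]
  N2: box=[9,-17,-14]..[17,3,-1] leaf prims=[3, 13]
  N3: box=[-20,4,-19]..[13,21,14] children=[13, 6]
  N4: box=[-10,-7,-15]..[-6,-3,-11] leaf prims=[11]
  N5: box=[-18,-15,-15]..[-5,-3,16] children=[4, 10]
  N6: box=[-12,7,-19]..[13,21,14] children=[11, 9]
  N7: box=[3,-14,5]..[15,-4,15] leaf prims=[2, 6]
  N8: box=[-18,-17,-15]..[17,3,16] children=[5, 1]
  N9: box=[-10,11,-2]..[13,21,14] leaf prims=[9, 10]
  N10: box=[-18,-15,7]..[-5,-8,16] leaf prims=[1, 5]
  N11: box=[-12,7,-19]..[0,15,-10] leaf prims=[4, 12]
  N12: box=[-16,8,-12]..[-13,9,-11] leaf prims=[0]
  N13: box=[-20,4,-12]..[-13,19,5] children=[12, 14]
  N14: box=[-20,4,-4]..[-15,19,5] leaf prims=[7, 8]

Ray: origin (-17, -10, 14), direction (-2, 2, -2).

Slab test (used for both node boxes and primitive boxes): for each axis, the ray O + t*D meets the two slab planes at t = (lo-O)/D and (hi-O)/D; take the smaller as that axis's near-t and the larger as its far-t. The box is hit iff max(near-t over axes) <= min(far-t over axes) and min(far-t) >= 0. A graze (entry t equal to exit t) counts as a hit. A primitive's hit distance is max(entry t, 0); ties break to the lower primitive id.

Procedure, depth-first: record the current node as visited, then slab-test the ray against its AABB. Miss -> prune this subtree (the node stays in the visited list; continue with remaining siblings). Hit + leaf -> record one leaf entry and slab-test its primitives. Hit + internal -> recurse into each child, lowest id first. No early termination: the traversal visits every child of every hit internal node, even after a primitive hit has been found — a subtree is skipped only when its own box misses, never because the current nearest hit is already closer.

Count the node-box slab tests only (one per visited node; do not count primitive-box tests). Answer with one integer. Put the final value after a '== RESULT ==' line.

Trace the traversal:
N0 x:[-17,3/2] y:[-7/2,31/2] z:[-1,33/2] -> hit [-1,3/2], descend [3, 8]
  N3 x:[-15,3/2] y:[7,31/2] z:[0,33/2] -> miss, prune
  N8 x:[-17,1/2] y:[-7/2,13/2] z:[-1,29/2] -> hit [-1,1/2], descend [1, 5]
    N1 x:[-17,-10] y:[-7/2,13/2] z:[-1/2,14] -> miss, prune
    N5 x:[-6,1/2] y:[-5/2,7/2] z:[-1,29/2] -> hit [-1,1/2], descend [4, 10]
      N4 x:[-11/2,-7/2] y:[3/2,7/2] z:[25/2,29/2] -> miss, prune
      N10 x:[-6,1/2] y:[-5/2,1] z:[-1,7/2] -> hit [-1,1/2] leaf, test {P1(miss), P5@t=1/2}

Summary -> nodes [0, 3, 8, 1, 5, 4, 10]; box-tests=7; leaf-entries=1; first=P5

== RESULT ==
7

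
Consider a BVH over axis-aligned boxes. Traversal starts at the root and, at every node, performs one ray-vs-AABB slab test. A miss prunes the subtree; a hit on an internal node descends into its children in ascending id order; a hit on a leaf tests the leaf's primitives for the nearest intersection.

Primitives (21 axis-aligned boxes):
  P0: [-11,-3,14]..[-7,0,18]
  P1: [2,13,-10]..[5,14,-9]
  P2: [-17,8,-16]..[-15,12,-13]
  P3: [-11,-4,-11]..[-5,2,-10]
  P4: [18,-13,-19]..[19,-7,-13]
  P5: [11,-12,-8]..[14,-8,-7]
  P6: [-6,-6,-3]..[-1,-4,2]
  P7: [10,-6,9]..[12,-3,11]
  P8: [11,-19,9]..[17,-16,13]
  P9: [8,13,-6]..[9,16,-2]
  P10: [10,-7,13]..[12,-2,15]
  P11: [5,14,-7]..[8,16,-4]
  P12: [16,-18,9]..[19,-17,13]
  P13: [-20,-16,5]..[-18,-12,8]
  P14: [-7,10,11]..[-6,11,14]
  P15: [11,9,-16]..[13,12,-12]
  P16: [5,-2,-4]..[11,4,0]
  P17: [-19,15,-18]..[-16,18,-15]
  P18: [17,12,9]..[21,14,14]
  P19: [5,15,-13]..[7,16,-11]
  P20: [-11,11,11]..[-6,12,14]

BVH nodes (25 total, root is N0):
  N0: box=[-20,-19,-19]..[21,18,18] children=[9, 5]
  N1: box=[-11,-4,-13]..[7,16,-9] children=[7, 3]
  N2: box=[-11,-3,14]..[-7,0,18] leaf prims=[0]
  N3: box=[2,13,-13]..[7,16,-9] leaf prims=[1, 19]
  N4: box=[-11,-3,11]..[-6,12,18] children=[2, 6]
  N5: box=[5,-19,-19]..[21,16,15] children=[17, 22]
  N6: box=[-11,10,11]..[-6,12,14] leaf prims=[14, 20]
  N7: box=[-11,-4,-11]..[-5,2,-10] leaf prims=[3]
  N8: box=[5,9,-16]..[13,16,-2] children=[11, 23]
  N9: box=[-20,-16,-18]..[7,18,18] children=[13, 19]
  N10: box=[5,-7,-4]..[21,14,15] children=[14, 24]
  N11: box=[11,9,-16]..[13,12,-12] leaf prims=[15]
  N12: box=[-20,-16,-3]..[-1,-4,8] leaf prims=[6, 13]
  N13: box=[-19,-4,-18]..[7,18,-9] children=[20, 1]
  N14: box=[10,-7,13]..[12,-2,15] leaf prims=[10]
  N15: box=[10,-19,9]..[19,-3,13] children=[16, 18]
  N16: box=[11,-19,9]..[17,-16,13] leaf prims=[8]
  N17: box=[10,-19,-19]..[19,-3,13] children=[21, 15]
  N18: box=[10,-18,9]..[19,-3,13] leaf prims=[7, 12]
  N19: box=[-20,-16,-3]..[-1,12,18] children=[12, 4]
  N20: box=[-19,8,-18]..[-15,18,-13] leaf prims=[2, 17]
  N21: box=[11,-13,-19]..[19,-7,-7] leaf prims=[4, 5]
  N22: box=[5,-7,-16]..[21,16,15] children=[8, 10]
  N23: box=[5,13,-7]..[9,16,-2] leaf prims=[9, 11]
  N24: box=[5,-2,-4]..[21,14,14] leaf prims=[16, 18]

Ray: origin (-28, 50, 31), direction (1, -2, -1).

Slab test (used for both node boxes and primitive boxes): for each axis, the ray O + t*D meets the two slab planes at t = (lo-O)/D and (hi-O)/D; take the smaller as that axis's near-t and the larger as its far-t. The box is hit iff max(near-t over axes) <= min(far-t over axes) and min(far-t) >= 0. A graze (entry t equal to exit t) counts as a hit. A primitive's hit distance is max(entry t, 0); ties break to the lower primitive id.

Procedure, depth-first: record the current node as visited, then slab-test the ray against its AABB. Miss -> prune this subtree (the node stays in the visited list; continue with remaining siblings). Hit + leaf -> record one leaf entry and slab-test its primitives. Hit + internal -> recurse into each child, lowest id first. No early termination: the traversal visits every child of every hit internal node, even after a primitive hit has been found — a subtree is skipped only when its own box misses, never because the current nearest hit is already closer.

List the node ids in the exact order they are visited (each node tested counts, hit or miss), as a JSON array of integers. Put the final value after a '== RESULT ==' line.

Trace the traversal:
N0 x:[8,49] y:[16,69/2] z:[13,50] -> hit [16,69/2], descend [5, 9]
  N5 x:[33,49] y:[17,69/2] z:[16,50] -> hit [33,69/2], descend [17, 22]
    N17 x:[38,47] y:[53/2,69/2] z:[18,50] -> miss, prune
    N22 x:[33,49] y:[17,57/2] z:[16,47] -> miss, prune
  N9 x:[8,35] y:[16,33] z:[13,49] -> hit [16,33], descend [13, 19]
    N13 x:[9,35] y:[16,27] z:[40,49] -> miss, prune
    N19 x:[8,27] y:[19,33] z:[13,34] -> hit [19,27], descend [4, 12]
      N4 x:[17,22] y:[19,53/2] z:[13,20] -> hit [19,20], descend [2, 6]
        N2 x:[17,21] y:[25,53/2] z:[13,17] -> miss, prune
        N6 x:[17,22] y:[19,20] z:[17,20] -> hit [19,20] leaf, test {P14(miss), P20@t=19}
      N12 x:[8,27] y:[27,33] z:[23,34] -> hit [27,27] leaf, test {P6(miss), P13(miss)}

11 AABB tests over nodes [0, 5, 17, 22, 9, 13, 19, 4, 2, 6, 12]; 2 leaves entered; closest P20.

== RESULT ==
[0, 5, 17, 22, 9, 13, 19, 4, 2, 6, 12]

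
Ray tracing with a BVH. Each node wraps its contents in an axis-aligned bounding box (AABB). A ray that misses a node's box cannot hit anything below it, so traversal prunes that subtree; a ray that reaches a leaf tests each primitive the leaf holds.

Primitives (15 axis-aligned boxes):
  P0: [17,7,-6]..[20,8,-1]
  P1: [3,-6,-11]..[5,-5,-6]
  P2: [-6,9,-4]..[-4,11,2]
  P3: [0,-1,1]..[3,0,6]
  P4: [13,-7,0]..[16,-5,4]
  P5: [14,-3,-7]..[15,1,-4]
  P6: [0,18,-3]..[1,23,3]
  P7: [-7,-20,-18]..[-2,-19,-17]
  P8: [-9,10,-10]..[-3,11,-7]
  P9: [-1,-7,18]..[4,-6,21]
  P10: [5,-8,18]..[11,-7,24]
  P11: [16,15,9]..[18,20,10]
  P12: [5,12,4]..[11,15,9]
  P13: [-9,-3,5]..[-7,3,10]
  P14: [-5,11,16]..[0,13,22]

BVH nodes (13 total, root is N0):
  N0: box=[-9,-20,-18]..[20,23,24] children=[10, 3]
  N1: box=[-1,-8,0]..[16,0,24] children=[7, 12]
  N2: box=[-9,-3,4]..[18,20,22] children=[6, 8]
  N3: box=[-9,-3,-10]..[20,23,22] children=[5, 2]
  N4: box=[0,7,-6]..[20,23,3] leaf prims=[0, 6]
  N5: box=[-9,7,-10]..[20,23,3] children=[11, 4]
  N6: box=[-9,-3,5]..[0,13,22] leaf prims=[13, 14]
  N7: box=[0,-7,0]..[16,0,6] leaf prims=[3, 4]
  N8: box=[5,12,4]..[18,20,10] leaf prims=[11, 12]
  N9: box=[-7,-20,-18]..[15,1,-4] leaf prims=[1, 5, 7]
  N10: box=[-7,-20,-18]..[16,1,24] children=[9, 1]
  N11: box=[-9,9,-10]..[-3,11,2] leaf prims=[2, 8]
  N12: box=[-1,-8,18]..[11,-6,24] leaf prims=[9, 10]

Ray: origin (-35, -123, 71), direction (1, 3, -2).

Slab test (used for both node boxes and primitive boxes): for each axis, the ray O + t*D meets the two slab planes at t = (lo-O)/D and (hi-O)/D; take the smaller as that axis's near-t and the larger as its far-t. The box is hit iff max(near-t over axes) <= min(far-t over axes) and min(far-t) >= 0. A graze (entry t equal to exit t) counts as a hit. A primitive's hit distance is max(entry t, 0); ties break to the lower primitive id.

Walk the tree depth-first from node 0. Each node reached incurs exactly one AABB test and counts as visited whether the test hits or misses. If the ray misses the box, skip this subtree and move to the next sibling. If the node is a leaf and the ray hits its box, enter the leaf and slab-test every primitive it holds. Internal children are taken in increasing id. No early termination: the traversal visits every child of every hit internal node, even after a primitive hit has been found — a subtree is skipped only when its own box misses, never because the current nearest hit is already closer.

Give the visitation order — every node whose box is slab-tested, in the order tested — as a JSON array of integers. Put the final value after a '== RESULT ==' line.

Trace the traversal:
N0 x:[26,55] y:[103/3,146/3] z:[47/2,89/2] -> hit [103/3,89/2], descend [3, 10]
  N3 x:[26,55] y:[40,146/3] z:[49/2,81/2] -> hit [40,81/2], descend [2, 5]
    N2 x:[26,53] y:[40,143/3] z:[49/2,67/2] -> miss, prune
    N5 x:[26,55] y:[130/3,146/3] z:[34,81/2] -> miss, prune
  N10 x:[28,51] y:[103/3,124/3] z:[47/2,89/2] -> hit [103/3,124/3], descend [1, 9]
    N1 x:[34,51] y:[115/3,41] z:[47/2,71/2] -> miss, prune
    N9 x:[28,50] y:[103/3,124/3] z:[75/2,89/2] -> hit [75/2,124/3] leaf, test {P1@t=39, P5(miss), P7(miss)}

order=[0, 3, 2, 5, 10, 1, 9]  |boxes|=7  |leaves|=1  hit=P1

== RESULT ==
[0, 3, 2, 5, 10, 1, 9]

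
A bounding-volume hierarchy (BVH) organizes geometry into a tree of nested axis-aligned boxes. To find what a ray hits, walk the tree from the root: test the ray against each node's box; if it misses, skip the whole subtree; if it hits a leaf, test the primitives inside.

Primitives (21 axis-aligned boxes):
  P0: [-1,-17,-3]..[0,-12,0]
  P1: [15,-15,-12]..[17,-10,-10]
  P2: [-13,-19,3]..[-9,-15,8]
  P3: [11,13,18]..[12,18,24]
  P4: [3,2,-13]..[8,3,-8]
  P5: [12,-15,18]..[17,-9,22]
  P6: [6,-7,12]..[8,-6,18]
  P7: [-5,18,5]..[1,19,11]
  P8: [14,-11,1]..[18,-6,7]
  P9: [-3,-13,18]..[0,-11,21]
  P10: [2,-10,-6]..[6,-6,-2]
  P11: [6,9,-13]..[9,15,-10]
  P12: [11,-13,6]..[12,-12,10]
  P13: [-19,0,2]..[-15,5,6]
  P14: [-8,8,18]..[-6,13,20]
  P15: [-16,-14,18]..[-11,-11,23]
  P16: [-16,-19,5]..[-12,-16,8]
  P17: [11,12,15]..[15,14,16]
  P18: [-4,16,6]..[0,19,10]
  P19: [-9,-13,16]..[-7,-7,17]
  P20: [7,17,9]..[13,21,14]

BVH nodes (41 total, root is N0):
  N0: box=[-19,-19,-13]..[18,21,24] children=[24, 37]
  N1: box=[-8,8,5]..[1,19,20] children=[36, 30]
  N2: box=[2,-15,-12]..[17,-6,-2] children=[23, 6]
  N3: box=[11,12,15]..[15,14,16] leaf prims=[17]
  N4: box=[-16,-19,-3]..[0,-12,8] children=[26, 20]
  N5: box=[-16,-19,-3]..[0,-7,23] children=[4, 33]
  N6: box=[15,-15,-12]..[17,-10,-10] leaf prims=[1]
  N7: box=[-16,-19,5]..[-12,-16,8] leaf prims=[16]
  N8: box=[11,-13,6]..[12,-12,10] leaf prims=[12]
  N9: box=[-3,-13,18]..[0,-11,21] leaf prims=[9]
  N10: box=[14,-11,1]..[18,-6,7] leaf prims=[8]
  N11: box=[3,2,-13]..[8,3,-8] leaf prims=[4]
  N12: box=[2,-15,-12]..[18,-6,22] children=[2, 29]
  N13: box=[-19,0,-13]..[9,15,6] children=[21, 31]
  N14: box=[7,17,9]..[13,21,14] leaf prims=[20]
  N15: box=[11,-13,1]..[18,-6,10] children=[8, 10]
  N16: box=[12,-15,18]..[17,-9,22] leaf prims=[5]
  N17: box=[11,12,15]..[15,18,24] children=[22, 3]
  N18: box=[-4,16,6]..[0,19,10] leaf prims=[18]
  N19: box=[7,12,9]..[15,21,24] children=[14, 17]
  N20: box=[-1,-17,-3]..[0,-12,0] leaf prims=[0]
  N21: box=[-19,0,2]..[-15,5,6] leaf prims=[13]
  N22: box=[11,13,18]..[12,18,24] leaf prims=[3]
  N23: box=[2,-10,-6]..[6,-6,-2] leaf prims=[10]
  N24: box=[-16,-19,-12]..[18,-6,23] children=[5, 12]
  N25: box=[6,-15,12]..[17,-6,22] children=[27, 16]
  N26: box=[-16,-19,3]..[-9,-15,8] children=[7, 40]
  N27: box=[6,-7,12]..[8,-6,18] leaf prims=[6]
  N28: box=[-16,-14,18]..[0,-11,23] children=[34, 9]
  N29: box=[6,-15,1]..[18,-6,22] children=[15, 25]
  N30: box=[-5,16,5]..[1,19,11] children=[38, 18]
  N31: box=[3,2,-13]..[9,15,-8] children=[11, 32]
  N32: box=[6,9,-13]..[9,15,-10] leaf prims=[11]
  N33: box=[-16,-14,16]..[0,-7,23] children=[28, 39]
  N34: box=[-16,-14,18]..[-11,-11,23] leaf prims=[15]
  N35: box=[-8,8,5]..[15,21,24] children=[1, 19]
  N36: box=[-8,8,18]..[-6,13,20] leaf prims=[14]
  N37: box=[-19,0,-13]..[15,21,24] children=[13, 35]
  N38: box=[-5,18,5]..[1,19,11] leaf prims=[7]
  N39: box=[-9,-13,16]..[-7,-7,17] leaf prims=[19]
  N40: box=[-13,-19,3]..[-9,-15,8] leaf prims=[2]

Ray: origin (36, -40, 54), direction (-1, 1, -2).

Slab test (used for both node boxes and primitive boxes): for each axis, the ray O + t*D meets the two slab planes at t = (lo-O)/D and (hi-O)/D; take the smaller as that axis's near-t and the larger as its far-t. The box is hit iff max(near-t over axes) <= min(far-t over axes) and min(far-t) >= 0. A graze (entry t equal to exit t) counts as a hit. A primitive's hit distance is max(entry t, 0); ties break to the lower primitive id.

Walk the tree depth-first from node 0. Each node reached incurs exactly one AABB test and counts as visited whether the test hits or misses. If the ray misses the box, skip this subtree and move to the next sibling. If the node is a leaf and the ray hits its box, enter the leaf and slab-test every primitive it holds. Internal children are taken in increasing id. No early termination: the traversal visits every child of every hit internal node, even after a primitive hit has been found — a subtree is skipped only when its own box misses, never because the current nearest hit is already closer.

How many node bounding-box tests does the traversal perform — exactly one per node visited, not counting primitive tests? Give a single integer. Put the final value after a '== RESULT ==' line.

Trace the traversal:
N0 x:[18,55] y:[21,61] z:[15,67/2] -> hit [21,67/2], descend [24, 37]
  N24 x:[18,52] y:[21,34] z:[31/2,33] -> hit [21,33], descend [5, 12]
    N5 x:[36,52] y:[21,33] z:[31/2,57/2] -> miss, prune
    N12 x:[18,34] y:[25,34] z:[16,33] -> hit [25,33], descend [2, 29]
      N2 x:[19,34] y:[25,34] z:[28,33] -> hit [28,33], descend [6, 23]
        N6 x:[19,21] y:[25,30] z:[32,33] -> miss, prune
        N23 x:[30,34] y:[30,34] z:[28,30] -> hit [30,30] leaf, test {P10@t=30}
      N29 x:[18,30] y:[25,34] z:[16,53/2] -> hit [25,53/2], descend [15, 25]
        N15 x:[18,25] y:[27,34] z:[22,53/2] -> miss, prune
        N25 x:[19,30] y:[25,34] z:[16,21] -> miss, prune
  N37 x:[21,55] y:[40,61] z:[15,67/2] -> miss, prune

Summary -> nodes [0, 24, 5, 12, 2, 6, 23, 29, 15, 25, 37]; box-tests=11; leaf-entries=1; first=P10

== RESULT ==
11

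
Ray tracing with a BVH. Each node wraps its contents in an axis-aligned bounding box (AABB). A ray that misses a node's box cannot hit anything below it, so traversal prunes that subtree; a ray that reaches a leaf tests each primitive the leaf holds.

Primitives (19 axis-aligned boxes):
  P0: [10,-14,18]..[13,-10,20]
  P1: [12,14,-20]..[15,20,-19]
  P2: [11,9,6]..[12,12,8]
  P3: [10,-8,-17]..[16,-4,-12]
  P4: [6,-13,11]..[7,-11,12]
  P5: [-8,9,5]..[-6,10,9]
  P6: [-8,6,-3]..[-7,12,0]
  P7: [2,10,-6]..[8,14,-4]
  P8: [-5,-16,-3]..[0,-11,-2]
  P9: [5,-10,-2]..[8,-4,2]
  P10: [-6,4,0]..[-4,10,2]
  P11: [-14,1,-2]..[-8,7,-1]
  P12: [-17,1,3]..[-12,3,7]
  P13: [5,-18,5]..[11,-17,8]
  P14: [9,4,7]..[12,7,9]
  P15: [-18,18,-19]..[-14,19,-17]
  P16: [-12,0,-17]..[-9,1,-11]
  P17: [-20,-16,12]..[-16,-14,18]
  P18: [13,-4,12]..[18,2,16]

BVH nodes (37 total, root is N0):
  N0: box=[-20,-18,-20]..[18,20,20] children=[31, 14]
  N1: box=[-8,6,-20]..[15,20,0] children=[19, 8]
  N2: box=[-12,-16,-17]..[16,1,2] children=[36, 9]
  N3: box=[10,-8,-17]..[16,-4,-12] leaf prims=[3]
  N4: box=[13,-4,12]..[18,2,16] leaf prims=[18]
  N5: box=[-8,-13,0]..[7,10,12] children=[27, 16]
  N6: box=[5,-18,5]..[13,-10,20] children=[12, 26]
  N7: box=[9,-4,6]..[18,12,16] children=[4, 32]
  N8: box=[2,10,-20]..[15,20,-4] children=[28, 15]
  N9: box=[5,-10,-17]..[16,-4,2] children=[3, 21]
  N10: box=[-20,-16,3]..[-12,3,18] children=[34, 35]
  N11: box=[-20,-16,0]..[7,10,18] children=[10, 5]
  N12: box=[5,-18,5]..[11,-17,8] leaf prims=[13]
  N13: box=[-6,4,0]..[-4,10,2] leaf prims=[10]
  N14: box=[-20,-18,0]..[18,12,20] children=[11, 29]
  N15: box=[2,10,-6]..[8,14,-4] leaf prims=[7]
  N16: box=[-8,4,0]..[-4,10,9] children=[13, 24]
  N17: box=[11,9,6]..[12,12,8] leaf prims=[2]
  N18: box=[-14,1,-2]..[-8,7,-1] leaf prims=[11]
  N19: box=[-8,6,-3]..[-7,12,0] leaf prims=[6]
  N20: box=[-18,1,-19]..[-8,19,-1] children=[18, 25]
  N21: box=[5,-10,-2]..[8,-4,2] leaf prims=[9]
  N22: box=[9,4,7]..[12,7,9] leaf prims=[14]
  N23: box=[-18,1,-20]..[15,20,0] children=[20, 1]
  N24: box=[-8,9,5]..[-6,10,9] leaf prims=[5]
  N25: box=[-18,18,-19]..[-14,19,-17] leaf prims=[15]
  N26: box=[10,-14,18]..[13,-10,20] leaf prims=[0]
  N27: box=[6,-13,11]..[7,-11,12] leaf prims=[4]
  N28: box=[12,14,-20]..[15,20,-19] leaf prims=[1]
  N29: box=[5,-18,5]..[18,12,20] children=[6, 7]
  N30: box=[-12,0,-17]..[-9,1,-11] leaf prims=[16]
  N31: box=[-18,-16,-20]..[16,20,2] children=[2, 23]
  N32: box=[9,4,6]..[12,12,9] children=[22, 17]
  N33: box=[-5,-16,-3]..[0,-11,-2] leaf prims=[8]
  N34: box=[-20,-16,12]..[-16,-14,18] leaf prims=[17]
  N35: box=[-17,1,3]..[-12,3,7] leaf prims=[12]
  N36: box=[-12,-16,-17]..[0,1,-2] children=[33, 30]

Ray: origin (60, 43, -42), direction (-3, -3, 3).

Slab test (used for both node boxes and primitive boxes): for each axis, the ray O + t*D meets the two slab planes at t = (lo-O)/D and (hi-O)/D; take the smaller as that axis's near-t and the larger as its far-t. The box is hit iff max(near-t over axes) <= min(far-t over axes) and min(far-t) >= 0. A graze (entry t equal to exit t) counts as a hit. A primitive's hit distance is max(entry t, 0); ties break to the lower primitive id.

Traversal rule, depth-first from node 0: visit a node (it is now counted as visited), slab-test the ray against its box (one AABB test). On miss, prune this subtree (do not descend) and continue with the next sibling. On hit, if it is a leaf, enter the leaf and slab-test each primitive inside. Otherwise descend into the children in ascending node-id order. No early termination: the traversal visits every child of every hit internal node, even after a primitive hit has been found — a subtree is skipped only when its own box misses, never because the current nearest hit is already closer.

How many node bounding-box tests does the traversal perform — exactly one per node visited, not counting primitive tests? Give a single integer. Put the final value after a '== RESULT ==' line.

Walk:
N0 x:[14,80/3] y:[23/3,61/3] z:[22/3,62/3] -> hit [14,61/3], descend [14, 31]
  N14 x:[14,80/3] y:[31/3,61/3] z:[14,62/3] -> hit [14,61/3], descend [11, 29]
    N11 x:[53/3,80/3] y:[11,59/3] z:[14,20] -> hit [53/3,59/3], descend [5, 10]
      N5 x:[53/3,68/3] y:[11,56/3] z:[14,18] -> hit [53/3,18], descend [16, 27]
        N16 x:[64/3,68/3] y:[11,13] z:[14,17] -> miss, prune
        N27 x:[53/3,18] y:[18,56/3] z:[53/3,18] -> hit [18,18] leaf, test {P4@t=18}
      N10 x:[24,80/3] y:[40/3,59/3] z:[15,20] -> miss, prune
    N29 x:[14,55/3] y:[31/3,61/3] z:[47/3,62/3] -> hit [47/3,55/3], descend [6, 7]
      N6 x:[47/3,55/3] y:[53/3,61/3] z:[47/3,62/3] -> hit [53/3,55/3], descend [12, 26]
        N12 x:[49/3,55/3] y:[20,61/3] z:[47/3,50/3] -> miss, prune
        N26 x:[47/3,50/3] y:[53/3,19] z:[20,62/3] -> miss, prune
      N7 x:[14,17] y:[31/3,47/3] z:[16,58/3] -> miss, prune
  N31 x:[44/3,26] y:[23/3,59/3] z:[22/3,44/3] -> hit [44/3,44/3], descend [2, 23]
    N2 x:[44/3,24] y:[14,59/3] z:[25/3,44/3] -> hit [44/3,44/3], descend [9, 36]
      N9 x:[44/3,55/3] y:[47/3,53/3] z:[25/3,44/3] -> miss, prune
      N36 x:[20,24] y:[14,59/3] z:[25/3,40/3] -> miss, prune
    N23 x:[15,26] y:[23/3,14] z:[22/3,14] -> miss, prune

17 AABB tests over nodes [0, 14, 11, 5, 16, 27, 10, 29, 6, 12, 26, 7, 31, 2, 9, 36, 23]; 1 leaf entered; closest P4.

== RESULT ==
17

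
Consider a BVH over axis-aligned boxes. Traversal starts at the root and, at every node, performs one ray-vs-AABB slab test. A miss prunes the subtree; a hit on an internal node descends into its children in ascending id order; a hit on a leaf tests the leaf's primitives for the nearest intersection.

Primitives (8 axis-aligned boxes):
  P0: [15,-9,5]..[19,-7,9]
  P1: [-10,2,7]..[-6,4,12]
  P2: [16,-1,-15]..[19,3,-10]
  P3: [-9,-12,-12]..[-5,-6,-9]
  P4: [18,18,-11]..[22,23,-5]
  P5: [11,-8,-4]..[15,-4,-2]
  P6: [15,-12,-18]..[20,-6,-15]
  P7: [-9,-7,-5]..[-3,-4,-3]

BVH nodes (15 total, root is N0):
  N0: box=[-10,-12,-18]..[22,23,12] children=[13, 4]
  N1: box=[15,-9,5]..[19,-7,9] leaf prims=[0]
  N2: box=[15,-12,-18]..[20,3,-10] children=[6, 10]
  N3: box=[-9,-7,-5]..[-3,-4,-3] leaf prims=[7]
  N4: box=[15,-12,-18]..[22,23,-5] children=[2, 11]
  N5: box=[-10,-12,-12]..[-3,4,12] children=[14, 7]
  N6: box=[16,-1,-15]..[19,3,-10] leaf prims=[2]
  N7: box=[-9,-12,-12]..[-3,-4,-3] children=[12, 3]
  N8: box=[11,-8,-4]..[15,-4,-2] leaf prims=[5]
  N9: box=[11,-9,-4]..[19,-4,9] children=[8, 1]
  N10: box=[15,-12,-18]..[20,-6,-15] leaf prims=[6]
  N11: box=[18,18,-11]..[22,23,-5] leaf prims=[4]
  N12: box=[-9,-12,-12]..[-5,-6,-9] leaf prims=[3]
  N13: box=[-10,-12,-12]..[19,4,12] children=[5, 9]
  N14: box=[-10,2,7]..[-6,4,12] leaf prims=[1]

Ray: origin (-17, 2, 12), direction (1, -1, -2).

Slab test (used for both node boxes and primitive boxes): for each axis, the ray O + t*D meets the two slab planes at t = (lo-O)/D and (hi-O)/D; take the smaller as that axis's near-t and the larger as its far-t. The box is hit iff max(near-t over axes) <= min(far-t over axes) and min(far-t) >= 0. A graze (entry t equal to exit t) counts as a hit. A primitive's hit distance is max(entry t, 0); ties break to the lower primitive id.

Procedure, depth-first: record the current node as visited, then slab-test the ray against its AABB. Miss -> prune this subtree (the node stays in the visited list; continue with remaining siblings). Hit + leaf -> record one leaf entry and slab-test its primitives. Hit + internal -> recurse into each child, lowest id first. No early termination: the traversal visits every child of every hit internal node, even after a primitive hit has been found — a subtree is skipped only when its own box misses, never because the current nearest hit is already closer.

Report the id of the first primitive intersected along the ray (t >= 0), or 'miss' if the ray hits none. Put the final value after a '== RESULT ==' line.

Trace the traversal:
N0 x:[7,39] y:[-21,14] z:[0,15] -> hit [7,14], descend [4, 13]
  N4 x:[32,39] y:[-21,14] z:[17/2,15] -> miss, prune
  N13 x:[7,36] y:[-2,14] z:[0,12] -> hit [7,12], descend [5, 9]
    N5 x:[7,14] y:[-2,14] z:[0,12] -> hit [7,12], descend [7, 14]
      N7 x:[8,14] y:[6,14] z:[15/2,12] -> hit [8,12], descend [3, 12]
        N3 x:[8,14] y:[6,9] z:[15/2,17/2] -> hit [8,17/2] leaf, test {P7@t=8}
        N12 x:[8,12] y:[8,14] z:[21/2,12] -> hit [21/2,12] leaf, test {P3@t=21/2}
      N14 x:[7,11] y:[-2,0] z:[0,5/2] -> miss, prune
    N9 x:[28,36] y:[6,11] z:[3/2,8] -> miss, prune

order=[0, 4, 13, 5, 7, 3, 12, 14, 9]  |boxes|=9  |leaves|=2  hit=P7

== RESULT ==
7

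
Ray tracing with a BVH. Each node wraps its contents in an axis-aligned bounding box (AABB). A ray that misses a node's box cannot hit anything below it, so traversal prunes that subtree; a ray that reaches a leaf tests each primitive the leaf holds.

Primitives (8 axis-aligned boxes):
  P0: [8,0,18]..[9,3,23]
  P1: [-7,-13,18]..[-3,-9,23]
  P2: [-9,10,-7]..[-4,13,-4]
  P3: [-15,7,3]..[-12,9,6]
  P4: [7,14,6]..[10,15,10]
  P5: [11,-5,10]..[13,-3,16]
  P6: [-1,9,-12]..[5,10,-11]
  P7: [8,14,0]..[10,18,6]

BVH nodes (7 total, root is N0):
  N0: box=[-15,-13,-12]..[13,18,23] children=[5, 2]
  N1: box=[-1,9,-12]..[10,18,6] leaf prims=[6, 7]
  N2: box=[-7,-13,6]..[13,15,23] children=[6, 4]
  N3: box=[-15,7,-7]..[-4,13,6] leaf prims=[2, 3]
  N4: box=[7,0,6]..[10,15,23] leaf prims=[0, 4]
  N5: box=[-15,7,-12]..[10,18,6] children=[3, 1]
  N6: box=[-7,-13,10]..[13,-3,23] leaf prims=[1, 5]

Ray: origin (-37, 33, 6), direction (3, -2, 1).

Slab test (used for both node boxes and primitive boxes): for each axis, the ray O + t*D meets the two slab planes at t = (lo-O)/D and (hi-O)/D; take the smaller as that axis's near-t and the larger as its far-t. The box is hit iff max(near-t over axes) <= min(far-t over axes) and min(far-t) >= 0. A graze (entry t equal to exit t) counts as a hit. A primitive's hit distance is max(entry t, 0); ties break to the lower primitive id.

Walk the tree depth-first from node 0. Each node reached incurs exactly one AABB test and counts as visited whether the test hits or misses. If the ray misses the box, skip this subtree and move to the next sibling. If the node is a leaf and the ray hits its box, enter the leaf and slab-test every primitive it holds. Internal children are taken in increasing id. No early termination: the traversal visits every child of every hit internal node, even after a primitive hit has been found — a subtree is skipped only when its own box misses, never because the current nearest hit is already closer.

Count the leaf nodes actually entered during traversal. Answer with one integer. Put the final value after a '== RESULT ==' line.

Walk:
N0 x:[22/3,50/3] y:[15/2,23] z:[-18,17] -> hit [15/2,50/3], descend [2, 5]
  N2 x:[10,50/3] y:[9,23] z:[0,17] -> hit [10,50/3], descend [4, 6]
    N4 x:[44/3,47/3] y:[9,33/2] z:[0,17] -> hit [44/3,47/3] leaf, test {P0@t=15, P4(miss)}
    N6 x:[10,50/3] y:[18,23] z:[4,17] -> miss, prune
  N5 x:[22/3,47/3] y:[15/2,13] z:[-18,0] -> miss, prune

Summary -> nodes [0, 2, 4, 6, 5]; box-tests=5; leaf-entries=1; first=P0

== RESULT ==
1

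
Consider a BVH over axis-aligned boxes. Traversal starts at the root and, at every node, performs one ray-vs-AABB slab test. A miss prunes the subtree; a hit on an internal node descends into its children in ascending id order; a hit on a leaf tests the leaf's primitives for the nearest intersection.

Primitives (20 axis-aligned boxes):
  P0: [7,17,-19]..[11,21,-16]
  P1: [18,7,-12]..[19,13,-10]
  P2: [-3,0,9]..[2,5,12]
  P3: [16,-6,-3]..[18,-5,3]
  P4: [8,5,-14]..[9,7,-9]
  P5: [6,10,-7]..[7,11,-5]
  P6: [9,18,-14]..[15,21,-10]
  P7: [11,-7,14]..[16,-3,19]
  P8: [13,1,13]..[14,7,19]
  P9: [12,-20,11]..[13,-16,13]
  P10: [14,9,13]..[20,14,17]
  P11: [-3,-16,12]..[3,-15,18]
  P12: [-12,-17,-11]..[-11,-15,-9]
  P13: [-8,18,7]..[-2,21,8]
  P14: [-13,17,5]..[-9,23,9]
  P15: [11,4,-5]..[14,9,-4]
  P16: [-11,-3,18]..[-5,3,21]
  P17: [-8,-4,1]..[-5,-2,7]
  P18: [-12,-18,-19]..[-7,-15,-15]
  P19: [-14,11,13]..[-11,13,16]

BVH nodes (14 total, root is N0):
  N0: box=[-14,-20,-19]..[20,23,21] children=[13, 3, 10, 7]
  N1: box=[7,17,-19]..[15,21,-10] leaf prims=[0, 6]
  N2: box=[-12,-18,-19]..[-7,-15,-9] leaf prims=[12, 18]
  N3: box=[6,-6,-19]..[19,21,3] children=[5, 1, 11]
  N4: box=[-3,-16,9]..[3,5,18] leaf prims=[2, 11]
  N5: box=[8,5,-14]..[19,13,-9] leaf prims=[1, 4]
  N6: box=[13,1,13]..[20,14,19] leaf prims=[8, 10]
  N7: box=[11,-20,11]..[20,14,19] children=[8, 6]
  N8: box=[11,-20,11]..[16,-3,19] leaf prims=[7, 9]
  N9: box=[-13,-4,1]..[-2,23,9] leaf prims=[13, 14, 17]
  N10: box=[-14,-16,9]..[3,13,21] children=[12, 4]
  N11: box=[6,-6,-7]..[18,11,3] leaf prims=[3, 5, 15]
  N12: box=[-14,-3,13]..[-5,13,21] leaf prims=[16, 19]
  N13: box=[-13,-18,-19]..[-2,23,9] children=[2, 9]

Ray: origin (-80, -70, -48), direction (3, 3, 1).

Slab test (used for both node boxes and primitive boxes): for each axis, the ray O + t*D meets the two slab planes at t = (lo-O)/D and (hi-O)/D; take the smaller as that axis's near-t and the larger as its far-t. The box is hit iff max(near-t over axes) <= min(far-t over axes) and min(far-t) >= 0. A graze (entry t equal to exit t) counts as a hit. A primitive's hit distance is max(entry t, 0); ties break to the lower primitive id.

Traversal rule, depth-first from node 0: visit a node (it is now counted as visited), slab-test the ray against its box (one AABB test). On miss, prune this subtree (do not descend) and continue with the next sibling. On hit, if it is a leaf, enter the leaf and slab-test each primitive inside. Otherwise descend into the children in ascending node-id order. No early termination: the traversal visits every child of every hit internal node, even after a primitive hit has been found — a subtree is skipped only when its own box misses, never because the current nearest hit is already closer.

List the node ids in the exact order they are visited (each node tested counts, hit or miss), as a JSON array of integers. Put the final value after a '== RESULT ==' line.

Traverse from the root:
N0 x:[22,100/3] y:[50/3,31] z:[29,69] -> hit [29,31], descend [3, 7, 10, 13]
  N3 x:[86/3,33] y:[64/3,91/3] z:[29,51] -> hit [29,91/3], descend [1, 5, 11]
    N1 x:[29,95/3] y:[29,91/3] z:[29,38] -> hit [29,91/3] leaf, test {P0@t=29, P6(miss)}
    N5 x:[88/3,33] y:[25,83/3] z:[34,39] -> miss, prune
    N11 x:[86/3,98/3] y:[64/3,27] z:[41,51] -> miss, prune
  N7 x:[91/3,100/3] y:[50/3,28] z:[59,67] -> miss, prune
  N10 x:[22,83/3] y:[18,83/3] z:[57,69] -> miss, prune
  N13 x:[67/3,26] y:[52/3,31] z:[29,57] -> miss, prune

Visited [0, 3, 1, 5, 11, 7, 10, 13]. Tests: 8 box, 1 leaf. Nearest: P0.

== RESULT ==
[0, 3, 1, 5, 11, 7, 10, 13]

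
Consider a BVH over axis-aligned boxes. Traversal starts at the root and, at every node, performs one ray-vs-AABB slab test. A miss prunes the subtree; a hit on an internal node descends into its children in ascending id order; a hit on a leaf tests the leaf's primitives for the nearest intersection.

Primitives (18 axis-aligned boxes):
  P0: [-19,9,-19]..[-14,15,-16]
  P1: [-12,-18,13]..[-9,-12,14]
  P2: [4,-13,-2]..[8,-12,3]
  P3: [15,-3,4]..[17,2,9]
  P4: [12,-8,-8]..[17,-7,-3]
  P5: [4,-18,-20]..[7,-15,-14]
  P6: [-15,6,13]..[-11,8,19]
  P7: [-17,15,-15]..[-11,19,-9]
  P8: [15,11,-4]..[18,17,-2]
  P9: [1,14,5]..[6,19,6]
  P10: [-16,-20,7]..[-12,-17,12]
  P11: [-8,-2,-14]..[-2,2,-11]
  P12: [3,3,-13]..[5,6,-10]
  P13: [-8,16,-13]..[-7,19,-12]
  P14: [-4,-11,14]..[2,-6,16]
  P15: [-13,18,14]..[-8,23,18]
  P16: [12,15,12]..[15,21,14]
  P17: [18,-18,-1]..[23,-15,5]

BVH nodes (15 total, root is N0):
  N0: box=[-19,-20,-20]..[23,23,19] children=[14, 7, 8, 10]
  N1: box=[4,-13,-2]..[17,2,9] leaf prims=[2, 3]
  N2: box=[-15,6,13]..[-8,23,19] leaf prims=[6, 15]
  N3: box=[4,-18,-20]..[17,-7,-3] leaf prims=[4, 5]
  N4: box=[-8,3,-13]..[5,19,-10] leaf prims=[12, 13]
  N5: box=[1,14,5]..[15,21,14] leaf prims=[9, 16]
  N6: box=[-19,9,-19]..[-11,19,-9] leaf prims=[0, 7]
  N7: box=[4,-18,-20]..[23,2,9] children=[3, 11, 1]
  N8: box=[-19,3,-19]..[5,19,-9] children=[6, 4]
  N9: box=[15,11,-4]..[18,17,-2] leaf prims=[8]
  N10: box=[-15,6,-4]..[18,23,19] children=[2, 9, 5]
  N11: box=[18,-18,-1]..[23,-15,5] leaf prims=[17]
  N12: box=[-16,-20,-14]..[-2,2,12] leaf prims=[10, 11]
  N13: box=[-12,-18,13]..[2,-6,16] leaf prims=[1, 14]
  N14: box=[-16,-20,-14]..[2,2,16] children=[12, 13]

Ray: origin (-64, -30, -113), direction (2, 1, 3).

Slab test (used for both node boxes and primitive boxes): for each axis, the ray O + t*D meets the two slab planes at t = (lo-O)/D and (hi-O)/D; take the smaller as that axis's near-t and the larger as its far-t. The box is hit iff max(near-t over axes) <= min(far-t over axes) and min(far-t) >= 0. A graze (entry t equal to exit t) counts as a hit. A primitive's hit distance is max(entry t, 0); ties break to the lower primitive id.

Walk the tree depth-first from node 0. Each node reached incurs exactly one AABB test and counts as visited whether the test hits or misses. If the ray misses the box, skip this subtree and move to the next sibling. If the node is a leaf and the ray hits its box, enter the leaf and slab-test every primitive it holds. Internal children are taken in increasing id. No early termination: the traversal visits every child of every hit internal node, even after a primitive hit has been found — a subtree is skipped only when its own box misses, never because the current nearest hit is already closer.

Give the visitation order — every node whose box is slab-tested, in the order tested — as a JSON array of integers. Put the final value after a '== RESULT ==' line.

Traverse from the root:
N0 x:[45/2,87/2] y:[10,53] z:[31,44] -> hit [31,87/2], descend [7, 8, 10, 14]
  N7 x:[34,87/2] y:[12,32] z:[31,122/3] -> miss, prune
  N8 x:[45/2,69/2] y:[33,49] z:[94/3,104/3] -> hit [33,69/2], descend [4, 6]
    N4 x:[28,69/2] y:[33,49] z:[100/3,103/3] -> hit [100/3,103/3] leaf, test {P12@t=67/2, P13(miss)}
    N6 x:[45/2,53/2] y:[39,49] z:[94/3,104/3] -> miss, prune
  N10 x:[49/2,41] y:[36,53] z:[109/3,44] -> hit [109/3,41], descend [2, 5, 9]
    N2 x:[49/2,28] y:[36,53] z:[42,44] -> miss, prune
    N5 x:[65/2,79/2] y:[44,51] z:[118/3,127/3] -> miss, prune
    N9 x:[79/2,41] y:[41,47] z:[109/3,37] -> miss, prune
  N14 x:[24,33] y:[10,32] z:[33,43] -> miss, prune

Summary -> nodes [0, 7, 8, 4, 6, 10, 2, 5, 9, 14]; box-tests=10; leaf-entries=1; first=P12

== RESULT ==
[0, 7, 8, 4, 6, 10, 2, 5, 9, 14]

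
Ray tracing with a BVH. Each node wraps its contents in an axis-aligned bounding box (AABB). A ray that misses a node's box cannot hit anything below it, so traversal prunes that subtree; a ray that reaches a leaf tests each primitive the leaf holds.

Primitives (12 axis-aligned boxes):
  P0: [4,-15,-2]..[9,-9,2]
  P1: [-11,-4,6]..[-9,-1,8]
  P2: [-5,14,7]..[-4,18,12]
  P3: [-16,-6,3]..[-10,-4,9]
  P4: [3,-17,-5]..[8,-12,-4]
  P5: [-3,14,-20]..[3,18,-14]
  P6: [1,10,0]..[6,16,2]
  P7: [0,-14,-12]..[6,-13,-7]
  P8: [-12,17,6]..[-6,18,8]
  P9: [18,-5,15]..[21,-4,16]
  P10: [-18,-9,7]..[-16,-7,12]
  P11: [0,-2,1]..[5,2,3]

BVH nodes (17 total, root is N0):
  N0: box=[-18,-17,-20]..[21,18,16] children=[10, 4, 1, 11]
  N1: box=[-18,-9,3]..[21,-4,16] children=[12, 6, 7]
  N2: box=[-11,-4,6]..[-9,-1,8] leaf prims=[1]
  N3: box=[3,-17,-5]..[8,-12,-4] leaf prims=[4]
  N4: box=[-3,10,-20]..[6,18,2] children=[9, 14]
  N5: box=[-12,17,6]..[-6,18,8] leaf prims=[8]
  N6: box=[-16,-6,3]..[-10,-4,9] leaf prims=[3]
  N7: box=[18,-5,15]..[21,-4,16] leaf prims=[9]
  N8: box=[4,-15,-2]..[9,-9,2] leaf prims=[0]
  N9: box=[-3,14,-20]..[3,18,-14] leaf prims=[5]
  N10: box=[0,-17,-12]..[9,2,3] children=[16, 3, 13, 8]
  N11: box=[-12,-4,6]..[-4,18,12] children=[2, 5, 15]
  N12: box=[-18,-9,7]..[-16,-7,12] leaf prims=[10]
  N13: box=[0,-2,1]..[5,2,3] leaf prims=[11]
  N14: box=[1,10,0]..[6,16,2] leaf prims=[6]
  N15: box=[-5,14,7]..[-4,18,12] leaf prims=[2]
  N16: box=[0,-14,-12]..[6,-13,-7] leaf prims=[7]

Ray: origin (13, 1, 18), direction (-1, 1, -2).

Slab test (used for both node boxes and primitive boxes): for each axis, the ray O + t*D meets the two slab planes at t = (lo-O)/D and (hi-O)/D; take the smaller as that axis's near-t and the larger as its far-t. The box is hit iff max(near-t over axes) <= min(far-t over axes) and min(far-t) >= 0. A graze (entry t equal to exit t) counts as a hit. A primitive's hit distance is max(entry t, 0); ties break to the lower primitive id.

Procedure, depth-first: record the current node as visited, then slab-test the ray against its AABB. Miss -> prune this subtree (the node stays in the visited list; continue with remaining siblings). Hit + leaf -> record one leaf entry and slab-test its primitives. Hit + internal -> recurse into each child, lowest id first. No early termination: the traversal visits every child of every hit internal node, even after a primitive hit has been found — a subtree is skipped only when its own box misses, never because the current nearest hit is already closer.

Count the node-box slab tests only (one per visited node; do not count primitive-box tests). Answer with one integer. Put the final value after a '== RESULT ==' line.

Walk:
N0 x:[-8,31] y:[-18,17] z:[1,19] -> hit [1,17], descend [1, 4, 10, 11]
  N1 x:[-8,31] y:[-10,-5] z:[1,15/2] -> miss, prune
  N4 x:[7,16] y:[9,17] z:[8,19] -> hit [9,16], descend [9, 14]
    N9 x:[10,16] y:[13,17] z:[16,19] -> hit [16,16] leaf, test {P5@t=16}
    N14 x:[7,12] y:[9,15] z:[8,9] -> hit [9,9] leaf, test {P6@t=9}
  N10 x:[4,13] y:[-18,1] z:[15/2,15] -> miss, prune
  N11 x:[17,25] y:[-5,17] z:[3,6] -> miss, prune

order=[0, 1, 4, 9, 14, 10, 11]  |boxes|=7  |leaves|=2  hit=P6

== RESULT ==
7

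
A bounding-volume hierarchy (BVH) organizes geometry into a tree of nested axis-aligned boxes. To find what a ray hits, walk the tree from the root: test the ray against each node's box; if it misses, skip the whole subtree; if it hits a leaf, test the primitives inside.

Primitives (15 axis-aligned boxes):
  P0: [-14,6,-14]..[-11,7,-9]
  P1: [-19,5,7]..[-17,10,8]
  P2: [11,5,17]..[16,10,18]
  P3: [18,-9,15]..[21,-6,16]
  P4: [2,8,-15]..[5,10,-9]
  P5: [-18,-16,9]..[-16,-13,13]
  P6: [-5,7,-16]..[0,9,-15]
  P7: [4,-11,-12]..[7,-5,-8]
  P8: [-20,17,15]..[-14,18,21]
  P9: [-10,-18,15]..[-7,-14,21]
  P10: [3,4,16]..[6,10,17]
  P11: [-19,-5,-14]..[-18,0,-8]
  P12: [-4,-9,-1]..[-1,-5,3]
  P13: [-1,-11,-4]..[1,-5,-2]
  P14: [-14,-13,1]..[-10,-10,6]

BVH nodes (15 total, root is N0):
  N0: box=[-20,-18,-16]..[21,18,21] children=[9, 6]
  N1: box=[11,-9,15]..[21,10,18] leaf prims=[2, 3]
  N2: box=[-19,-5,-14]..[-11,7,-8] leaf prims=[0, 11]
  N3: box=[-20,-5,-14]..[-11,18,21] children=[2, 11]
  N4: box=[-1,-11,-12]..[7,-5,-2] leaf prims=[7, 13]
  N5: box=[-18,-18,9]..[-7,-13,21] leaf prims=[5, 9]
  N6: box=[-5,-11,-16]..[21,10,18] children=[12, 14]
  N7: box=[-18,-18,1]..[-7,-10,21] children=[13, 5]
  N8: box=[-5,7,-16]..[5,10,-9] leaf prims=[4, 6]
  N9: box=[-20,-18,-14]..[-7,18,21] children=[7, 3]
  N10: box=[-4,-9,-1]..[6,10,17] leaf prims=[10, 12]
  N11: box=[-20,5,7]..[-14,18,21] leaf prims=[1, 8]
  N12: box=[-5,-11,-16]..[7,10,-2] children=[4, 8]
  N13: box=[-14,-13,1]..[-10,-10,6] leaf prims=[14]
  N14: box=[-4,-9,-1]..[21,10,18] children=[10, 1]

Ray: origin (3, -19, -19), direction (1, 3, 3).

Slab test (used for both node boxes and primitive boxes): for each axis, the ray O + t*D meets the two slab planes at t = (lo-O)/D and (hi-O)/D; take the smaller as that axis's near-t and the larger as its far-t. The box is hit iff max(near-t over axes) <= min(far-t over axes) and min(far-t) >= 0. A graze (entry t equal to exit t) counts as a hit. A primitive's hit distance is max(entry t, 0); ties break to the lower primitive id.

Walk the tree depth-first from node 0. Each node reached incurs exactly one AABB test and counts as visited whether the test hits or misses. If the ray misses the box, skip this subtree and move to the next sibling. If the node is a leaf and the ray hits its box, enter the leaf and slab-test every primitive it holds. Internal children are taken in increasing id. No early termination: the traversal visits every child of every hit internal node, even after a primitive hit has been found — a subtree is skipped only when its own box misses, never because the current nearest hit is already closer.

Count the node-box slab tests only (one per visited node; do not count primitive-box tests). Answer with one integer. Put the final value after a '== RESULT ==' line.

Trace the traversal:
N0 x:[-23,18] y:[1/3,37/3] z:[1,40/3] -> hit [1,37/3], descend [6, 9]
  N6 x:[-8,18] y:[8/3,29/3] z:[1,37/3] -> hit [8/3,29/3], descend [12, 14]
    N12 x:[-8,4] y:[8/3,29/3] z:[1,17/3] -> hit [8/3,4], descend [4, 8]
      N4 x:[-4,4] y:[8/3,14/3] z:[7/3,17/3] -> hit [8/3,4] leaf, test {P7@t=8/3, P13(miss)}
      N8 x:[-8,2] y:[26/3,29/3] z:[1,10/3] -> miss, prune
    N14 x:[-7,18] y:[10/3,29/3] z:[6,37/3] -> hit [6,29/3], descend [1, 10]
      N1 x:[8,18] y:[10/3,29/3] z:[34/3,37/3] -> miss, prune
      N10 x:[-7,3] y:[10/3,29/3] z:[6,12] -> miss, prune
  N9 x:[-23,-10] y:[1/3,37/3] z:[5/3,40/3] -> miss, prune

order=[0, 6, 12, 4, 8, 14, 1, 10, 9]  |boxes|=9  |leaves|=1  hit=P7

== RESULT ==
9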